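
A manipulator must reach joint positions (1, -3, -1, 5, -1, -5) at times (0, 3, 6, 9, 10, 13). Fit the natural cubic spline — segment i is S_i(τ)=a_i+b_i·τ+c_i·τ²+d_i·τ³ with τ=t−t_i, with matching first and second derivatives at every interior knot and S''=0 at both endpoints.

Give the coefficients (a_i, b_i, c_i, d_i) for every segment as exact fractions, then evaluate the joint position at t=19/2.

  seg 0: a=1 b=-1298/849 c=0 d=166/7641
  seg 1: a=-3 b=-800/849 c=166/849 d=868/7641
  seg 2: a=-1 b=2800/849 c=1034/849 d=-4204/7641
  seg 3: a=5 b=-3608/849 c=-3170/849 d=1684/849
  seg 4: a=-1 b=-1632/283 c=1882/849 d=-1882/7641
S(19/2) = 1859/849

Δ: Δ0=-4/3, Δ1=2/3, Δ2=2, Δ3=-6, Δ4=-4/3
row 1: diag=12, rhs=12; c'=1/4, d'=1
row 2: denom=12−3·1/4=45/4; d'=(8−3·1)/(45/4)=4/9
row 3: denom=8−3·4/15=36/5; d'=(-48−3·4/9)/(36/5)=-185/27
row 4: denom=8−1·5/36=283/36; d'=(28−1·-185/27)/(283/36)=3764/849
back: M4=3764/849
back: M3=-185/27−5/36·3764/849=-6340/849
back: M2=4/9−4/15·-6340/849=2068/849
back: M1=1−1/4·2068/849=332/849
M: M0=0, M1=332/849, M2=2068/849, M3=-6340/849, M4=3764/849, M5=0
seg 0: a=1, c=M0/2=0, d=(M1−M0)/(6·3)=166/7641, b=Δ0−h0·(2M0+M1)/6=-1298/849
seg 1: a=-3, c=M1/2=166/849, d=(M2−M1)/(6·3)=868/7641, b=Δ1−h1·(2M1+M2)/6=-800/849
seg 2: a=-1, c=M2/2=1034/849, d=(M3−M2)/(6·3)=-4204/7641, b=Δ2−h2·(2M2+M3)/6=2800/849
seg 3: a=5, c=M3/2=-3170/849, d=(M4−M3)/(6·1)=1684/849, b=Δ3−h3·(2M3+M4)/6=-3608/849
seg 4: a=-1, c=M4/2=1882/849, d=(M5−M4)/(6·3)=-1882/7641, b=Δ4−h4·(2M4+M5)/6=-1632/283
t_q=19/2 → seg 3, τ=1/2; S=5+-3608/849·τ+-3170/849·τ²+1684/849·τ³=1859/849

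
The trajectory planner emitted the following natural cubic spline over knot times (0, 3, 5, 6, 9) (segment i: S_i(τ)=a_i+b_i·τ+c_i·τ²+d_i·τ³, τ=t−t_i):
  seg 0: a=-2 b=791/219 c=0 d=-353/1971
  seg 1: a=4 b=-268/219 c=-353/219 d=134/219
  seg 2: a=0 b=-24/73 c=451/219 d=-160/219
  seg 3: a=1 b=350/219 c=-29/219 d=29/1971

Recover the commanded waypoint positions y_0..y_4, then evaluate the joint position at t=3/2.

y_0=-2 y_1=4 y_2=0 y_3=1 y_4=5
S(3/2) = 1643/584

y_0 = S_0(0) = a_0 = -2
y_1 = S_1(0) = a_1 = 4
y_2 = S_2(0) = a_2 = 0
y_3 = S_3(0) = a_3 = 1
y_4 = S_3(3) = 5
t_q=3/2 is in segment 0 (τ=3/2); S_0(τ)=1643/584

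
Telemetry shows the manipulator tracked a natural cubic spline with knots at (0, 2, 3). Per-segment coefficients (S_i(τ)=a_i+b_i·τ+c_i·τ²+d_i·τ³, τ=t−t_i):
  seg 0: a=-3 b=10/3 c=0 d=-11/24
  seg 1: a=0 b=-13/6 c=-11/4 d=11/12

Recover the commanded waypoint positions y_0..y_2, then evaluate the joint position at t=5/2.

y_0=-3 y_1=0 y_2=-4
S(5/2) = -53/32

y_0 = S_0(0) = a_0 = -3
y_1 = S_1(0) = a_1 = 0
y_2 = S_1(1) = -4
t_q=5/2 is in segment 1 (τ=1/2); S_1(τ)=-53/32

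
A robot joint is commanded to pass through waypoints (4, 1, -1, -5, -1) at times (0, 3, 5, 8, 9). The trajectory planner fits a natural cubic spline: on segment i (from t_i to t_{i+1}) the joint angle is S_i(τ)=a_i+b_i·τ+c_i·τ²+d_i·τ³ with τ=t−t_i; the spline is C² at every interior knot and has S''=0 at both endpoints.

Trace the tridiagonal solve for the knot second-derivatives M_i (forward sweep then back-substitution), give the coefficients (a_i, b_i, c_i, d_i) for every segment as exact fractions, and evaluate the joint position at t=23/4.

Δ: Δ0=-1, Δ1=-1, Δ2=-4/3, Δ3=4
row 1: diag=10, rhs=0; c'=1/5, d'=0
row 2: denom=10−2·1/5=48/5; d'=(-2−2·0)/(48/5)=-5/24
row 3: denom=8−3·5/16=113/16; d'=(32−3·-5/24)/(113/16)=522/113
back: M3=522/113
back: M2=-5/24−5/16·522/113=-560/339
back: M1=0−1/5·-560/339=112/339
M: M0=0, M1=112/339, M2=-560/339, M3=522/113, M4=0
seg 0: a=4, c=M0/2=0, d=(M1−M0)/(6·3)=56/3051, b=Δ0−h0·(2M0+M1)/6=-395/339
seg 1: a=1, c=M1/2=56/339, d=(M2−M1)/(6·2)=-56/339, b=Δ1−h1·(2M1+M2)/6=-227/339
seg 2: a=-1, c=M2/2=-280/339, d=(M3−M2)/(6·3)=1063/3051, b=Δ2−h2·(2M2+M3)/6=-225/113
seg 3: a=-5, c=M3/2=261/113, d=(M4−M3)/(6·1)=-87/113, b=Δ3−h3·(2M3+M4)/6=278/113
t_q=23/4 → seg 2, τ=3/4; S=-1+-225/113·τ+-280/339·τ²+1063/3051·τ³=-20329/7232

  seg 0: a=4 b=-395/339 c=0 d=56/3051
  seg 1: a=1 b=-227/339 c=56/339 d=-56/339
  seg 2: a=-1 b=-225/113 c=-280/339 d=1063/3051
  seg 3: a=-5 b=278/113 c=261/113 d=-87/113
S(23/4) = -20329/7232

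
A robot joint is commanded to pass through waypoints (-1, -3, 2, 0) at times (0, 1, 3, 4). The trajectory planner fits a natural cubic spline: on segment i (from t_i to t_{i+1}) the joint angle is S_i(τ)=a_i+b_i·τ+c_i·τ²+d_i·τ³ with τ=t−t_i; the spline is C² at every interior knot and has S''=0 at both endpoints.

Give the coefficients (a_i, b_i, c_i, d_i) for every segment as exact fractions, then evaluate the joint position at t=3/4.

Δ: Δ0=-2, Δ1=5/2, Δ2=-2
row 1: diag=6, rhs=27; c'=1/3, d'=9/2
row 2: denom=6−2·1/3=16/3; d'=(-27−2·9/2)/(16/3)=-27/4
back: M2=-27/4
back: M1=9/2−1/3·-27/4=27/4
M: M0=0, M1=27/4, M2=-27/4, M3=0
seg 0: a=-1, c=M0/2=0, d=(M1−M0)/(6·1)=9/8, b=Δ0−h0·(2M0+M1)/6=-25/8
seg 1: a=-3, c=M1/2=27/8, d=(M2−M1)/(6·2)=-9/8, b=Δ1−h1·(2M1+M2)/6=1/4
seg 2: a=2, c=M2/2=-27/8, d=(M3−M2)/(6·1)=9/8, b=Δ2−h2·(2M2+M3)/6=1/4
t_q=3/4 → seg 0, τ=3/4; S=-1+-25/8·τ+0·τ²+9/8·τ³=-1469/512

  seg 0: a=-1 b=-25/8 c=0 d=9/8
  seg 1: a=-3 b=1/4 c=27/8 d=-9/8
  seg 2: a=2 b=1/4 c=-27/8 d=9/8
S(3/4) = -1469/512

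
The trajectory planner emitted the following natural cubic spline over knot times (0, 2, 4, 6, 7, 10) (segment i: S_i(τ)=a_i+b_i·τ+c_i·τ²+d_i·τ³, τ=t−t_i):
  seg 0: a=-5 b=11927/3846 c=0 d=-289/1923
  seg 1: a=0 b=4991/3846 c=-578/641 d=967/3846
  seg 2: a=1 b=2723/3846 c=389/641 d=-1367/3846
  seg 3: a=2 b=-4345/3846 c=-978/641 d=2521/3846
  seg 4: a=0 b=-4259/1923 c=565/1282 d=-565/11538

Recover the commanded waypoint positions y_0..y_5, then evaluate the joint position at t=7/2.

y_0 = S_0(0) = a_0 = -5
y_1 = S_1(0) = a_1 = 0
y_2 = S_2(0) = a_2 = 1
y_3 = S_3(0) = a_3 = 2
y_4 = S_4(0) = a_4 = 0
y_5 = S_4(3) = -4
t_q=7/2 is in segment 1 (τ=3/2); S_1(τ)=7859/10256

y_0=-5 y_1=0 y_2=1 y_3=2 y_4=0 y_5=-4
S(7/2) = 7859/10256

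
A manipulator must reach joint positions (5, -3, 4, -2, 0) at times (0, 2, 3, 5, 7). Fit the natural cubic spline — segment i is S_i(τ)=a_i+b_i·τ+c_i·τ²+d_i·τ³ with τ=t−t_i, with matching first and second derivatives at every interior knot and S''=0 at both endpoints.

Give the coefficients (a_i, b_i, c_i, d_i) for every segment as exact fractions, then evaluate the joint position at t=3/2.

  seg 0: a=5 b=-271/32 c=0 d=143/128
  seg 1: a=-3 b=79/16 c=429/64 d=-297/64
  seg 2: a=4 b=283/64 c=-231/32 d=449/256
  seg 3: a=-2 b=-109/32 c=423/128 d=-141/256
S(3/2) = -4027/1024

Δ: Δ0=-4, Δ1=7, Δ2=-3, Δ3=1
row 1: diag=6, rhs=66; c'=1/6, d'=11
row 2: denom=6−1·1/6=35/6; d'=(-60−1·11)/(35/6)=-426/35
row 3: denom=8−2·12/35=256/35; d'=(24−2·-426/35)/(256/35)=423/64
back: M3=423/64
back: M2=-426/35−12/35·423/64=-231/16
back: M1=11−1/6·-231/16=429/32
M: M0=0, M1=429/32, M2=-231/16, M3=423/64, M4=0
seg 0: a=5, c=M0/2=0, d=(M1−M0)/(6·2)=143/128, b=Δ0−h0·(2M0+M1)/6=-271/32
seg 1: a=-3, c=M1/2=429/64, d=(M2−M1)/(6·1)=-297/64, b=Δ1−h1·(2M1+M2)/6=79/16
seg 2: a=4, c=M2/2=-231/32, d=(M3−M2)/(6·2)=449/256, b=Δ2−h2·(2M2+M3)/6=283/64
seg 3: a=-2, c=M3/2=423/128, d=(M4−M3)/(6·2)=-141/256, b=Δ3−h3·(2M3+M4)/6=-109/32
t_q=3/2 → seg 0, τ=3/2; S=5+-271/32·τ+0·τ²+143/128·τ³=-4027/1024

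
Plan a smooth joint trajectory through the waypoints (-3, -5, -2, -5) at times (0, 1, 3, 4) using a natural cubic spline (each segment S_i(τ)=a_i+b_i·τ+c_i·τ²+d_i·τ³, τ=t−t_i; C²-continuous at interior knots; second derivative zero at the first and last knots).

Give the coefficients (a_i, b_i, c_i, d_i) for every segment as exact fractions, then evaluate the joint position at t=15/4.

Δ: Δ0=-2, Δ1=3/2, Δ2=-3
row 1: diag=6, rhs=21; c'=1/3, d'=7/2
row 2: denom=6−2·1/3=16/3; d'=(-27−2·7/2)/(16/3)=-51/8
back: M2=-51/8
back: M1=7/2−1/3·-51/8=45/8
M: M0=0, M1=45/8, M2=-51/8, M3=0
seg 0: a=-3, c=M0/2=0, d=(M1−M0)/(6·1)=15/16, b=Δ0−h0·(2M0+M1)/6=-47/16
seg 1: a=-5, c=M1/2=45/16, d=(M2−M1)/(6·2)=-1, b=Δ1−h1·(2M1+M2)/6=-1/8
seg 2: a=-2, c=M2/2=-51/16, d=(M3−M2)/(6·1)=17/16, b=Δ2−h2·(2M2+M3)/6=-7/8
t_q=15/4 → seg 2, τ=3/4; S=-2+-7/8·τ+-51/16·τ²+17/16·τ³=-4097/1024

  seg 0: a=-3 b=-47/16 c=0 d=15/16
  seg 1: a=-5 b=-1/8 c=45/16 d=-1
  seg 2: a=-2 b=-7/8 c=-51/16 d=17/16
S(15/4) = -4097/1024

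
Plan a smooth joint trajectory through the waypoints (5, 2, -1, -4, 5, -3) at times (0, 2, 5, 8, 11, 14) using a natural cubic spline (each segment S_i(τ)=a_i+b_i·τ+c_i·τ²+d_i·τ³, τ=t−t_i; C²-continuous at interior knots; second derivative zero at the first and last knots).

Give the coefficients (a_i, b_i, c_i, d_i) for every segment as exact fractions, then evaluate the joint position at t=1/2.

Δ: Δ0=-3/2, Δ1=-1, Δ2=-1, Δ3=3, Δ4=-8/3
row 1: diag=10, rhs=3; c'=3/10, d'=3/10
row 2: denom=12−3·3/10=111/10; d'=(0−3·3/10)/(111/10)=-3/37
row 3: denom=12−3·10/37=414/37; d'=(24−3·-3/37)/(414/37)=13/6
row 4: denom=12−3·37/138=515/46; d'=(-34−3·13/6)/(515/46)=-1863/515
back: M4=-1863/515
back: M3=13/6−37/138·-1863/515=4846/1545
back: M2=-3/37−10/37·4846/1545=-287/309
back: M1=3/10−3/10·-287/309=298/515
M: M0=0, M1=298/515, M2=-287/309, M3=4846/1545, M4=-1863/515, M5=0
seg 0: a=5, c=M0/2=0, d=(M1−M0)/(6·2)=149/3090, b=Δ0−h0·(2M0+M1)/6=-5231/3090
seg 1: a=2, c=M1/2=149/515, d=(M2−M1)/(6·3)=-2329/27810, b=Δ1−h1·(2M1+M2)/6=-3443/3090
seg 2: a=-1, c=M2/2=-287/618, d=(M3−M2)/(6·3)=6281/27810, b=Δ2−h2·(2M2+M3)/6=-2533/1545
seg 3: a=-4, c=M3/2=2423/1545, d=(M4−M3)/(6·3)=-2087/5562, b=Δ3−h3·(2M3+M4)/6=5167/3090
seg 4: a=5, c=M4/2=-1863/1030, d=(M5−M4)/(6·3)=207/1030, b=Δ4−h4·(2M4+M5)/6=1469/1545
t_q=1/2 → seg 0, τ=1/2; S=5+-5231/3090·τ+0·τ²+149/3090·τ³=6855/1648

  seg 0: a=5 b=-5231/3090 c=0 d=149/3090
  seg 1: a=2 b=-3443/3090 c=149/515 d=-2329/27810
  seg 2: a=-1 b=-2533/1545 c=-287/618 d=6281/27810
  seg 3: a=-4 b=5167/3090 c=2423/1545 d=-2087/5562
  seg 4: a=5 b=1469/1545 c=-1863/1030 d=207/1030
S(1/2) = 6855/1648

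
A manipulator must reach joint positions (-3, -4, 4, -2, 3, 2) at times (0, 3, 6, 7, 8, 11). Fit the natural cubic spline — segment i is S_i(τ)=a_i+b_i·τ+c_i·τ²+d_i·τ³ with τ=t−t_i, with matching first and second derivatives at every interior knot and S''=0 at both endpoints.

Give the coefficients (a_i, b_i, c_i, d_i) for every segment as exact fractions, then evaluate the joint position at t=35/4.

  seg 0: a=-3 b=-2095/867 c=0 d=602/2601
  seg 1: a=-4 b=3323/867 c=602/289 d=-2143/2601
  seg 2: a=4 b=-5128/867 c=-1541/289 d=4549/867
  seg 3: a=-2 b=-727/867 c=3008/289 d=-3962/867
  seg 4: a=3 b=5435/867 c=-954/289 d=106/289
S(35/4) = 55483/9248

Δ: Δ0=-1/3, Δ1=8/3, Δ2=-6, Δ3=5, Δ4=-1/3
row 1: diag=12, rhs=18; c'=1/4, d'=3/2
row 2: denom=8−3·1/4=29/4; d'=(-52−3·3/2)/(29/4)=-226/29
row 3: denom=4−1·4/29=112/29; d'=(66−1·-226/29)/(112/29)=535/28
row 4: denom=8−1·29/112=867/112; d'=(-32−1·535/28)/(867/112)=-1908/289
back: M4=-1908/289
back: M3=535/28−29/112·-1908/289=6016/289
back: M2=-226/29−4/29·6016/289=-3082/289
back: M1=3/2−1/4·-3082/289=1204/289
M: M0=0, M1=1204/289, M2=-3082/289, M3=6016/289, M4=-1908/289, M5=0
seg 0: a=-3, c=M0/2=0, d=(M1−M0)/(6·3)=602/2601, b=Δ0−h0·(2M0+M1)/6=-2095/867
seg 1: a=-4, c=M1/2=602/289, d=(M2−M1)/(6·3)=-2143/2601, b=Δ1−h1·(2M1+M2)/6=3323/867
seg 2: a=4, c=M2/2=-1541/289, d=(M3−M2)/(6·1)=4549/867, b=Δ2−h2·(2M2+M3)/6=-5128/867
seg 3: a=-2, c=M3/2=3008/289, d=(M4−M3)/(6·1)=-3962/867, b=Δ3−h3·(2M3+M4)/6=-727/867
seg 4: a=3, c=M4/2=-954/289, d=(M5−M4)/(6·3)=106/289, b=Δ4−h4·(2M4+M5)/6=5435/867
t_q=35/4 → seg 4, τ=3/4; S=3+5435/867·τ+-954/289·τ²+106/289·τ³=55483/9248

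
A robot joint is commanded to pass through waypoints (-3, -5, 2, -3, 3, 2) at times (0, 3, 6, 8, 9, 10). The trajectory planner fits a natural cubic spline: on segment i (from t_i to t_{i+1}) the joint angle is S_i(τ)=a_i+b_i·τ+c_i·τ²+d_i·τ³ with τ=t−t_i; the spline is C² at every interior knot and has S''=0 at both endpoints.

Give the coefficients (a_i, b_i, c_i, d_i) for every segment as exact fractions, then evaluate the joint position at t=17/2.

Δ: Δ0=-2/3, Δ1=7/3, Δ2=-5/2, Δ3=6, Δ4=-1
row 1: diag=12, rhs=18; c'=1/4, d'=3/2
row 2: denom=10−3·1/4=37/4; d'=(-29−3·3/2)/(37/4)=-134/37
row 3: denom=6−2·8/37=206/37; d'=(51−2·-134/37)/(206/37)=2155/206
row 4: denom=4−1·37/206=787/206; d'=(-42−1·2155/206)/(787/206)=-10807/787
back: M4=-10807/787
back: M3=2155/206−37/206·-10807/787=10174/787
back: M2=-134/37−8/37·10174/787=-5050/787
back: M1=3/2−1/4·-5050/787=2443/787
M: M0=0, M1=2443/787, M2=-5050/787, M3=10174/787, M4=-10807/787, M5=0
seg 0: a=-3, c=M0/2=0, d=(M1−M0)/(6·3)=2443/14166, b=Δ0−h0·(2M0+M1)/6=-10477/4722
seg 1: a=-5, c=M1/2=2443/1574, d=(M2−M1)/(6·3)=-7493/14166, b=Δ1−h1·(2M1+M2)/6=5755/2361
seg 2: a=2, c=M2/2=-2525/787, d=(M3−M2)/(6·2)=3806/2361, b=Δ2−h2·(2M2+M3)/6=-11953/4722
seg 3: a=-3, c=M3/2=5087/787, d=(M4−M3)/(6·1)=-20981/4722, b=Δ3−h3·(2M3+M4)/6=18791/4722
seg 4: a=3, c=M4/2=-10807/1574, d=(M5−M4)/(6·1)=10807/4722, b=Δ4−h4·(2M4+M5)/6=8446/2361
t_q=17/2 → seg 3, τ=1/2; S=-3+18791/4722·τ+5087/787·τ²+-20981/4722·τ³=633/12592

  seg 0: a=-3 b=-10477/4722 c=0 d=2443/14166
  seg 1: a=-5 b=5755/2361 c=2443/1574 d=-7493/14166
  seg 2: a=2 b=-11953/4722 c=-2525/787 d=3806/2361
  seg 3: a=-3 b=18791/4722 c=5087/787 d=-20981/4722
  seg 4: a=3 b=8446/2361 c=-10807/1574 d=10807/4722
S(17/2) = 633/12592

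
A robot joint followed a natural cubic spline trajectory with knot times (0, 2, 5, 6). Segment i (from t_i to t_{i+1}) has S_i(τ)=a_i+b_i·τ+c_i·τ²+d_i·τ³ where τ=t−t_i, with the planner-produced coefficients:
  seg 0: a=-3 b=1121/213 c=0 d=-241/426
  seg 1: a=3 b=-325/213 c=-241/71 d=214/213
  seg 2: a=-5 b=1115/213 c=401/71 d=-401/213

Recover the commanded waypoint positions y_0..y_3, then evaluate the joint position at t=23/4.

y_0=-3 y_1=3 y_2=-5 y_3=4
S(23/4) = 5947/4544

y_0 = S_0(0) = a_0 = -3
y_1 = S_1(0) = a_1 = 3
y_2 = S_2(0) = a_2 = -5
y_3 = S_2(1) = 4
t_q=23/4 is in segment 2 (τ=3/4); S_2(τ)=5947/4544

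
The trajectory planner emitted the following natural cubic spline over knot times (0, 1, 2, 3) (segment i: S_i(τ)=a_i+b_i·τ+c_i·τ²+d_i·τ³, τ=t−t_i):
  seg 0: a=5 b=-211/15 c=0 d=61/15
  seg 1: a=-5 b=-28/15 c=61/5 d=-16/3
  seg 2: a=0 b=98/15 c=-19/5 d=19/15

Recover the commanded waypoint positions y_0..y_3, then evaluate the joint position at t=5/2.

y_0 = S_0(0) = a_0 = 5
y_1 = S_1(0) = a_1 = -5
y_2 = S_2(0) = a_2 = 0
y_3 = S_2(1) = 4
t_q=5/2 is in segment 2 (τ=1/2); S_2(τ)=99/40

y_0=5 y_1=-5 y_2=0 y_3=4
S(5/2) = 99/40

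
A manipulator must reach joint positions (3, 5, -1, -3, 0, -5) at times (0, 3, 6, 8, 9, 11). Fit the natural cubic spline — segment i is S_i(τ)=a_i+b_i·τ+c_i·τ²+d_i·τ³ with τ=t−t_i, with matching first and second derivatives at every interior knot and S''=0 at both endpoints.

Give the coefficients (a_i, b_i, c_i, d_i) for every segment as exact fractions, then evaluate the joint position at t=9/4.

Δ: Δ0=2/3, Δ1=-2, Δ2=-1, Δ3=3, Δ4=-5/2
row 1: diag=12, rhs=-16; c'=1/4, d'=-4/3
row 2: denom=10−3·1/4=37/4; d'=(6−3·-4/3)/(37/4)=40/37
row 3: denom=6−2·8/37=206/37; d'=(24−2·40/37)/(206/37)=404/103
row 4: denom=6−1·37/206=1199/206; d'=(-33−1·404/103)/(1199/206)=-7606/1199
back: M4=-7606/1199
back: M3=404/103−37/206·-7606/1199=6069/1199
back: M2=40/37−8/37·6069/1199=-16/1199
back: M1=-4/3−1/4·-16/1199=-4784/3597
M: M0=0, M1=-4784/3597, M2=-16/1199, M3=6069/1199, M4=-7606/1199, M5=0
seg 0: a=3, c=M0/2=0, d=(M1−M0)/(6·3)=-2392/32373, b=Δ0−h0·(2M0+M1)/6=4790/3597
seg 1: a=5, c=M1/2=-2392/3597, d=(M2−M1)/(6·3)=2368/32373, b=Δ1−h1·(2M1+M2)/6=-2386/3597
seg 2: a=-1, c=M2/2=-8/1199, d=(M3−M2)/(6·2)=6085/14388, b=Δ2−h2·(2M2+M3)/6=-9634/3597
seg 3: a=-3, c=M3/2=6069/2398, d=(M4−M3)/(6·1)=-13675/7194, b=Δ3−h3·(2M3+M4)/6=775/327
seg 4: a=0, c=M4/2=-3803/1199, d=(M5−M4)/(6·2)=3803/7194, b=Δ4−h4·(2M4+M5)/6=12439/7194
t_q=9/4 → seg 0, τ=9/4; S=3+4790/3597·τ+0·τ²+-2392/32373·τ³=49443/9592

  seg 0: a=3 b=4790/3597 c=0 d=-2392/32373
  seg 1: a=5 b=-2386/3597 c=-2392/3597 d=2368/32373
  seg 2: a=-1 b=-9634/3597 c=-8/1199 d=6085/14388
  seg 3: a=-3 b=775/327 c=6069/2398 d=-13675/7194
  seg 4: a=0 b=12439/7194 c=-3803/1199 d=3803/7194
S(9/4) = 49443/9592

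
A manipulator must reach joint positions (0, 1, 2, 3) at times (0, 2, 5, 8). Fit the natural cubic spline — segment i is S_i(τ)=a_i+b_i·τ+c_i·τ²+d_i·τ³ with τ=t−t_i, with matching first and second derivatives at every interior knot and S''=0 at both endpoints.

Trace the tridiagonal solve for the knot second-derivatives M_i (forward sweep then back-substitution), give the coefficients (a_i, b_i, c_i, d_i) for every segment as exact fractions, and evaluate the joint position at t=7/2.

Δ: Δ0=1/2, Δ1=1/3, Δ2=1/3
row 1: diag=10, rhs=-1; c'=3/10, d'=-1/10
row 2: denom=12−3·3/10=111/10; d'=(0−3·-1/10)/(111/10)=1/37
back: M2=1/37
back: M1=-1/10−3/10·1/37=-4/37
M: M0=0, M1=-4/37, M2=1/37, M3=0
seg 0: a=0, c=M0/2=0, d=(M1−M0)/(6·2)=-1/111, b=Δ0−h0·(2M0+M1)/6=119/222
seg 1: a=1, c=M1/2=-2/37, d=(M2−M1)/(6·3)=5/666, b=Δ1−h1·(2M1+M2)/6=95/222
seg 2: a=2, c=M2/2=1/74, d=(M3−M2)/(6·3)=-1/666, b=Δ2−h2·(2M2+M3)/6=34/111
t_q=7/2 → seg 1, τ=3/2; S=1+95/222·τ+-2/37·τ²+5/666·τ³=915/592

  seg 0: a=0 b=119/222 c=0 d=-1/111
  seg 1: a=1 b=95/222 c=-2/37 d=5/666
  seg 2: a=2 b=34/111 c=1/74 d=-1/666
S(7/2) = 915/592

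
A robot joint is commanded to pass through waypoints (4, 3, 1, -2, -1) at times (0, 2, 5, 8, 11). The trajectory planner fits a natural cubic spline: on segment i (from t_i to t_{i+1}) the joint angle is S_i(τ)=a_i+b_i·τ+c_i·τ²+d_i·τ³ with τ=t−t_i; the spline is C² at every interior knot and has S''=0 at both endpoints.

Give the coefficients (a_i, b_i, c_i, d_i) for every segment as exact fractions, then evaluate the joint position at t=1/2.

  seg 0: a=4 b=-104/207 c=0 d=1/1656
  seg 1: a=3 b=-205/414 c=1/276 d=-151/7452
  seg 2: a=1 b=-845/828 c=-37/207 d=461/7452
  seg 3: a=-2 b=-175/414 c=313/828 d=-313/7452
S(1/2) = 16555/4416

Δ: Δ0=-1/2, Δ1=-2/3, Δ2=-1, Δ3=1/3
row 1: diag=10, rhs=-1; c'=3/10, d'=-1/10
row 2: denom=12−3·3/10=111/10; d'=(-2−3·-1/10)/(111/10)=-17/111
row 3: denom=12−3·10/37=414/37; d'=(8−3·-17/111)/(414/37)=313/414
back: M3=313/414
back: M2=-17/111−10/37·313/414=-74/207
back: M1=-1/10−3/10·-74/207=1/138
M: M0=0, M1=1/138, M2=-74/207, M3=313/414, M4=0
seg 0: a=4, c=M0/2=0, d=(M1−M0)/(6·2)=1/1656, b=Δ0−h0·(2M0+M1)/6=-104/207
seg 1: a=3, c=M1/2=1/276, d=(M2−M1)/(6·3)=-151/7452, b=Δ1−h1·(2M1+M2)/6=-205/414
seg 2: a=1, c=M2/2=-37/207, d=(M3−M2)/(6·3)=461/7452, b=Δ2−h2·(2M2+M3)/6=-845/828
seg 3: a=-2, c=M3/2=313/828, d=(M4−M3)/(6·3)=-313/7452, b=Δ3−h3·(2M3+M4)/6=-175/414
t_q=1/2 → seg 0, τ=1/2; S=4+-104/207·τ+0·τ²+1/1656·τ³=16555/4416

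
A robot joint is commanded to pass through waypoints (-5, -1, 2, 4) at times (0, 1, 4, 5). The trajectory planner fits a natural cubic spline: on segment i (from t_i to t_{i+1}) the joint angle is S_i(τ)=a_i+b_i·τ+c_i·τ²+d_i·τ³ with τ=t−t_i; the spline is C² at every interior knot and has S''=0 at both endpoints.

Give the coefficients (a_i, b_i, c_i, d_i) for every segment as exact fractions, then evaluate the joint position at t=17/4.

  seg 0: a=-5 b=247/55 c=0 d=-27/55
  seg 1: a=-1 b=166/55 c=-81/55 d=4/15
  seg 2: a=2 b=76/55 c=51/55 d=-17/55
S(17/4) = 8443/3520

Δ: Δ0=4, Δ1=1, Δ2=2
row 1: diag=8, rhs=-18; c'=3/8, d'=-9/4
row 2: denom=8−3·3/8=55/8; d'=(6−3·-9/4)/(55/8)=102/55
back: M2=102/55
back: M1=-9/4−3/8·102/55=-162/55
M: M0=0, M1=-162/55, M2=102/55, M3=0
seg 0: a=-5, c=M0/2=0, d=(M1−M0)/(6·1)=-27/55, b=Δ0−h0·(2M0+M1)/6=247/55
seg 1: a=-1, c=M1/2=-81/55, d=(M2−M1)/(6·3)=4/15, b=Δ1−h1·(2M1+M2)/6=166/55
seg 2: a=2, c=M2/2=51/55, d=(M3−M2)/(6·1)=-17/55, b=Δ2−h2·(2M2+M3)/6=76/55
t_q=17/4 → seg 2, τ=1/4; S=2+76/55·τ+51/55·τ²+-17/55·τ³=8443/3520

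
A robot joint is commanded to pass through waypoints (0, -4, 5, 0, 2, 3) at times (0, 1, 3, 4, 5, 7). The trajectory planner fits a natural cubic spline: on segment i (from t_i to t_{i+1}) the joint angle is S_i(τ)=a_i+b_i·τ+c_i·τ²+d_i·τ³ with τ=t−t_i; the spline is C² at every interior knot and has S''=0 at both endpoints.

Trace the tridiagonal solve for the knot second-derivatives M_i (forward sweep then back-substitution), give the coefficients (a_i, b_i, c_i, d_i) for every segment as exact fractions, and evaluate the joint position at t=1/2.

Δ: Δ0=-4, Δ1=9/2, Δ2=-5, Δ3=2, Δ4=1/2
row 1: diag=6, rhs=51; c'=1/3, d'=17/2
row 2: denom=6−2·1/3=16/3; d'=(-57−2·17/2)/(16/3)=-111/8
row 3: denom=4−1·3/16=61/16; d'=(42−1·-111/8)/(61/16)=894/61
row 4: denom=6−1·16/61=350/61; d'=(-9−1·894/61)/(350/61)=-1443/350
back: M4=-1443/350
back: M3=894/61−16/61·-1443/350=2754/175
back: M2=-111/8−3/16·2754/175=-5889/350
back: M1=17/2−1/3·-5889/350=2469/175
M: M0=0, M1=2469/175, M2=-5889/350, M3=2754/175, M4=-1443/350, M5=0
seg 0: a=0, c=M0/2=0, d=(M1−M0)/(6·1)=823/350, b=Δ0−h0·(2M0+M1)/6=-2223/350
seg 1: a=-4, c=M1/2=2469/350, d=(M2−M1)/(6·2)=-3609/1400, b=Δ1−h1·(2M1+M2)/6=123/175
seg 2: a=5, c=M2/2=-5889/700, d=(M3−M2)/(6·1)=3799/700, b=Δ2−h2·(2M2+M3)/6=-141/70
seg 3: a=0, c=M3/2=1377/175, d=(M4−M3)/(6·1)=-331/100, b=Δ3−h3·(2M3+M4)/6=-1791/700
seg 4: a=2, c=M4/2=-1443/700, d=(M5−M4)/(6·2)=481/1400, b=Δ4−h4·(2M4+M5)/6=1137/350
t_q=1/2 → seg 0, τ=1/2; S=0+-2223/350·τ+0·τ²+823/350·τ³=-8069/2800

  seg 0: a=0 b=-2223/350 c=0 d=823/350
  seg 1: a=-4 b=123/175 c=2469/350 d=-3609/1400
  seg 2: a=5 b=-141/70 c=-5889/700 d=3799/700
  seg 3: a=0 b=-1791/700 c=1377/175 d=-331/100
  seg 4: a=2 b=1137/350 c=-1443/700 d=481/1400
S(1/2) = -8069/2800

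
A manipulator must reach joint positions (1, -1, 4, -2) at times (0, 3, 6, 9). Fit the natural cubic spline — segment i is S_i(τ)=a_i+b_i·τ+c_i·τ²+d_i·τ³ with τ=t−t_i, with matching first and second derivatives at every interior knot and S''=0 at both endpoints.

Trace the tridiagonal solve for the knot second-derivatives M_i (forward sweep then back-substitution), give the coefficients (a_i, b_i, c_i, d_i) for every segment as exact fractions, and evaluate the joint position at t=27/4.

Δ: Δ0=-2/3, Δ1=5/3, Δ2=-2
row 1: diag=12, rhs=14; c'=1/4, d'=7/6
row 2: denom=12−3·1/4=45/4; d'=(-22−3·7/6)/(45/4)=-34/15
back: M2=-34/15
back: M1=7/6−1/4·-34/15=26/15
M: M0=0, M1=26/15, M2=-34/15, M3=0
seg 0: a=1, c=M0/2=0, d=(M1−M0)/(6·3)=13/135, b=Δ0−h0·(2M0+M1)/6=-23/15
seg 1: a=-1, c=M1/2=13/15, d=(M2−M1)/(6·3)=-2/9, b=Δ1−h1·(2M1+M2)/6=16/15
seg 2: a=4, c=M2/2=-17/15, d=(M3−M2)/(6·3)=17/135, b=Δ2−h2·(2M2+M3)/6=4/15
t_q=27/4 → seg 2, τ=3/4; S=4+4/15·τ+-17/15·τ²+17/135·τ³=1157/320

  seg 0: a=1 b=-23/15 c=0 d=13/135
  seg 1: a=-1 b=16/15 c=13/15 d=-2/9
  seg 2: a=4 b=4/15 c=-17/15 d=17/135
S(27/4) = 1157/320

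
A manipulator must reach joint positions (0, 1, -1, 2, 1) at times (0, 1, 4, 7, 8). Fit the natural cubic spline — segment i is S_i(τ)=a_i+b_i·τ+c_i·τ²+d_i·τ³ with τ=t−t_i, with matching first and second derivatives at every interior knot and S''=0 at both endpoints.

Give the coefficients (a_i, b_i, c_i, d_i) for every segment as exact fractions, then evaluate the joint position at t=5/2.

  seg 0: a=0 b=827/624 c=0 d=-203/624
  seg 1: a=1 b=109/312 c=-203/208 d=1193/5616
  seg 2: a=-1 b=11/48 c=73/78 d=-1271/5616
  seg 3: a=2 b=-83/312 c=-229/208 d=229/624
S(5/2) = 75/1664

Δ: Δ0=1, Δ1=-2/3, Δ2=1, Δ3=-1
row 1: diag=8, rhs=-10; c'=3/8, d'=-5/4
row 2: denom=12−3·3/8=87/8; d'=(10−3·-5/4)/(87/8)=110/87
row 3: denom=8−3·8/29=208/29; d'=(-12−3·110/87)/(208/29)=-229/104
back: M3=-229/104
back: M2=110/87−8/29·-229/104=73/39
back: M1=-5/4−3/8·73/39=-203/104
M: M0=0, M1=-203/104, M2=73/39, M3=-229/104, M4=0
seg 0: a=0, c=M0/2=0, d=(M1−M0)/(6·1)=-203/624, b=Δ0−h0·(2M0+M1)/6=827/624
seg 1: a=1, c=M1/2=-203/208, d=(M2−M1)/(6·3)=1193/5616, b=Δ1−h1·(2M1+M2)/6=109/312
seg 2: a=-1, c=M2/2=73/78, d=(M3−M2)/(6·3)=-1271/5616, b=Δ2−h2·(2M2+M3)/6=11/48
seg 3: a=2, c=M3/2=-229/208, d=(M4−M3)/(6·1)=229/624, b=Δ3−h3·(2M3+M4)/6=-83/312
t_q=5/2 → seg 1, τ=3/2; S=1+109/312·τ+-203/208·τ²+1193/5616·τ³=75/1664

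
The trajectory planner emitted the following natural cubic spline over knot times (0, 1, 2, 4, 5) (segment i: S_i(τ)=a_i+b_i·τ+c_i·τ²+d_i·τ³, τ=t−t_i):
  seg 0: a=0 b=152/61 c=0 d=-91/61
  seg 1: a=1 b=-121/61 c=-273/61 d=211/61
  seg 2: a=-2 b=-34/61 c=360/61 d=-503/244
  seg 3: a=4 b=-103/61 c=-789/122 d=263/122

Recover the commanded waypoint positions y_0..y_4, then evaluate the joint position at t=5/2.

y_0=0 y_1=1 y_2=-2 y_3=4 y_4=-2
S(5/2) = -2071/1952

y_0 = S_0(0) = a_0 = 0
y_1 = S_1(0) = a_1 = 1
y_2 = S_2(0) = a_2 = -2
y_3 = S_3(0) = a_3 = 4
y_4 = S_3(1) = -2
t_q=5/2 is in segment 2 (τ=1/2); S_2(τ)=-2071/1952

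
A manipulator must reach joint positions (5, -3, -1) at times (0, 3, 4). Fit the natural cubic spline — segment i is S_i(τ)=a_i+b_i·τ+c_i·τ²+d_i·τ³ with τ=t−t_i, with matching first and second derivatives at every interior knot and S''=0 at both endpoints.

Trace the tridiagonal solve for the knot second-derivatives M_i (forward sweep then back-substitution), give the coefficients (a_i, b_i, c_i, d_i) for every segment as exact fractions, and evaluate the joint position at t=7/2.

Δ: Δ0=-8/3, Δ1=2
row 1: diag=8, rhs=28; c'=1/8, d'=7/2
back: M1=7/2
M: M0=0, M1=7/2, M2=0
seg 0: a=5, c=M0/2=0, d=(M1−M0)/(6·3)=7/36, b=Δ0−h0·(2M0+M1)/6=-53/12
seg 1: a=-3, c=M1/2=7/4, d=(M2−M1)/(6·1)=-7/12, b=Δ1−h1·(2M1+M2)/6=5/6
t_q=7/2 → seg 1, τ=1/2; S=-3+5/6·τ+7/4·τ²+-7/12·τ³=-71/32

  seg 0: a=5 b=-53/12 c=0 d=7/36
  seg 1: a=-3 b=5/6 c=7/4 d=-7/12
S(7/2) = -71/32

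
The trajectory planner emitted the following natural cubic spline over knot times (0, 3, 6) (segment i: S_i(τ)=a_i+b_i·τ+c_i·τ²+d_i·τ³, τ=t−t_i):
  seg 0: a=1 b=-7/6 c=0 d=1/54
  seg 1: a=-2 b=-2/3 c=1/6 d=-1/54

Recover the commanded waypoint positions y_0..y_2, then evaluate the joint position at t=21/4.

y_0 = S_0(0) = a_0 = 1
y_1 = S_1(0) = a_1 = -2
y_2 = S_1(3) = -3
t_q=21/4 is in segment 1 (τ=9/4); S_1(τ)=-367/128

y_0=1 y_1=-2 y_2=-3
S(21/4) = -367/128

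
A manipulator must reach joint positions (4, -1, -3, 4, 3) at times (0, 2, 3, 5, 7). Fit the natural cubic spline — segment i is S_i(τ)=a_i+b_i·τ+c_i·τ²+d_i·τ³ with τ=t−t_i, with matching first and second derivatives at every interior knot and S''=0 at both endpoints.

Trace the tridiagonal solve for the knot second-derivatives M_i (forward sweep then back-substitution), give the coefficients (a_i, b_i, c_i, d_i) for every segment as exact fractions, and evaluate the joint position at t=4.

Δ: Δ0=-5/2, Δ1=-2, Δ2=7/2, Δ3=-1/2
row 1: diag=6, rhs=3; c'=1/6, d'=1/2
row 2: denom=6−1·1/6=35/6; d'=(33−1·1/2)/(35/6)=39/7
row 3: denom=8−2·12/35=256/35; d'=(-24−2·39/7)/(256/35)=-615/128
back: M3=-615/128
back: M2=39/7−12/35·-615/128=231/32
back: M1=1/2−1/6·231/32=-45/64
M: M0=0, M1=-45/64, M2=231/32, M3=-615/128, M4=0
seg 0: a=4, c=M0/2=0, d=(M1−M0)/(6·2)=-15/256, b=Δ0−h0·(2M0+M1)/6=-145/64
seg 1: a=-1, c=M1/2=-45/128, d=(M2−M1)/(6·1)=169/128, b=Δ1−h1·(2M1+M2)/6=-95/32
seg 2: a=-3, c=M2/2=231/64, d=(M3−M2)/(6·2)=-513/512, b=Δ2−h2·(2M2+M3)/6=37/128
seg 3: a=4, c=M3/2=-615/256, d=(M4−M3)/(6·2)=205/512, b=Δ3−h3·(2M3+M4)/6=173/64
t_q=4 → seg 2, τ=1; S=-3+37/128·τ+231/64·τ²+-513/512·τ³=-53/512

  seg 0: a=4 b=-145/64 c=0 d=-15/256
  seg 1: a=-1 b=-95/32 c=-45/128 d=169/128
  seg 2: a=-3 b=37/128 c=231/64 d=-513/512
  seg 3: a=4 b=173/64 c=-615/256 d=205/512
S(4) = -53/512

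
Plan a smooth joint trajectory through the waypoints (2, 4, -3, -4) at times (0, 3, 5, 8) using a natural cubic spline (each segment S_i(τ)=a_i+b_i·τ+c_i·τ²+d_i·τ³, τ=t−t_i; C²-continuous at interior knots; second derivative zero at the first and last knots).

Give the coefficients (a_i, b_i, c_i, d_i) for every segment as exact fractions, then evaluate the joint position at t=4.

  seg 0: a=2 b=13/6 c=0 d=-1/6
  seg 1: a=4 b=-7/3 c=-3/2 d=11/24
  seg 2: a=-3 b=-17/6 c=5/4 d=-5/36
S(4) = 5/8

Δ: Δ0=2/3, Δ1=-7/2, Δ2=-1/3
row 1: diag=10, rhs=-25; c'=1/5, d'=-5/2
row 2: denom=10−2·1/5=48/5; d'=(19−2·-5/2)/(48/5)=5/2
back: M2=5/2
back: M1=-5/2−1/5·5/2=-3
M: M0=0, M1=-3, M2=5/2, M3=0
seg 0: a=2, c=M0/2=0, d=(M1−M0)/(6·3)=-1/6, b=Δ0−h0·(2M0+M1)/6=13/6
seg 1: a=4, c=M1/2=-3/2, d=(M2−M1)/(6·2)=11/24, b=Δ1−h1·(2M1+M2)/6=-7/3
seg 2: a=-3, c=M2/2=5/4, d=(M3−M2)/(6·3)=-5/36, b=Δ2−h2·(2M2+M3)/6=-17/6
t_q=4 → seg 1, τ=1; S=4+-7/3·τ+-3/2·τ²+11/24·τ³=5/8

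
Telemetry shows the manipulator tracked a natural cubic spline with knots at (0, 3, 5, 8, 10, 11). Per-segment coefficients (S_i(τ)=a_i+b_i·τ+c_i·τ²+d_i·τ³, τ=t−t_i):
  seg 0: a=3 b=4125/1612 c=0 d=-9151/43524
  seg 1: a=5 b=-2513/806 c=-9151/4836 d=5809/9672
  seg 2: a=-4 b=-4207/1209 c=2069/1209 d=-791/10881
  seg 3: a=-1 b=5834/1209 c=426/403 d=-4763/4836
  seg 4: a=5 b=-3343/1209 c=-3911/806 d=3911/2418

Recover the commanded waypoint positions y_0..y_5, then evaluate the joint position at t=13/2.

y_0=3 y_1=5 y_2=-4 y_3=-1 y_4=5 y_5=-1
S(13/2) = -18101/3224

y_0 = S_0(0) = a_0 = 3
y_1 = S_1(0) = a_1 = 5
y_2 = S_2(0) = a_2 = -4
y_3 = S_3(0) = a_3 = -1
y_4 = S_4(0) = a_4 = 5
y_5 = S_4(1) = -1
t_q=13/2 is in segment 2 (τ=3/2); S_2(τ)=-18101/3224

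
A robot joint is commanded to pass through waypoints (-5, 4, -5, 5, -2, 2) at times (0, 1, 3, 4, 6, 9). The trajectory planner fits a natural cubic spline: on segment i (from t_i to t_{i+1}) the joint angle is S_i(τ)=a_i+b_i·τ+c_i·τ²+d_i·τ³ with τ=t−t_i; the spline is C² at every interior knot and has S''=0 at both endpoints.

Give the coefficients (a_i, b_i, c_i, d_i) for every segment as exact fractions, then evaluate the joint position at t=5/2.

Δ: Δ0=9, Δ1=-9/2, Δ2=10, Δ3=-7/2, Δ4=4/3
row 1: diag=6, rhs=-81; c'=1/3, d'=-27/2
row 2: denom=6−2·1/3=16/3; d'=(87−2·-27/2)/(16/3)=171/8
row 3: denom=6−1·3/16=93/16; d'=(-81−1·171/8)/(93/16)=-546/31
row 4: denom=10−2·32/93=866/93; d'=(29−2·-546/31)/(866/93)=5973/866
back: M4=5973/866
back: M3=-546/31−32/93·5973/866=-8654/433
back: M2=171/8−3/16·-8654/433=10878/433
back: M1=-27/2−1/3·10878/433=-18943/866
M: M0=0, M1=-18943/866, M2=10878/433, M3=-8654/433, M4=5973/866, M5=0
seg 0: a=-5, c=M0/2=0, d=(M1−M0)/(6·1)=-18943/5196, b=Δ0−h0·(2M0+M1)/6=65707/5196
seg 1: a=4, c=M1/2=-18943/1732, d=(M2−M1)/(6·2)=40699/10392, b=Δ1−h1·(2M1+M2)/6=4439/2598
seg 2: a=-5, c=M2/2=5439/433, d=(M3−M2)/(6·1)=-9766/1299, b=Δ2−h2·(2M2+M3)/6=6439/1299
seg 3: a=5, c=M3/2=-4327/433, d=(M4−M3)/(6·2)=23281/10392, b=Δ3−h3·(2M3+M4)/6=9775/1299
seg 4: a=-2, c=M4/2=5973/1732, d=(M5−M4)/(6·3)=-1991/5196, b=Δ4−h4·(2M4+M5)/6=-14455/2598
t_q=5/2 → seg 1, τ=3/2; S=4+4439/2598·τ+-18943/1732·τ²+40699/10392·τ³=-133785/27712

  seg 0: a=-5 b=65707/5196 c=0 d=-18943/5196
  seg 1: a=4 b=4439/2598 c=-18943/1732 d=40699/10392
  seg 2: a=-5 b=6439/1299 c=5439/433 d=-9766/1299
  seg 3: a=5 b=9775/1299 c=-4327/433 d=23281/10392
  seg 4: a=-2 b=-14455/2598 c=5973/1732 d=-1991/5196
S(5/2) = -133785/27712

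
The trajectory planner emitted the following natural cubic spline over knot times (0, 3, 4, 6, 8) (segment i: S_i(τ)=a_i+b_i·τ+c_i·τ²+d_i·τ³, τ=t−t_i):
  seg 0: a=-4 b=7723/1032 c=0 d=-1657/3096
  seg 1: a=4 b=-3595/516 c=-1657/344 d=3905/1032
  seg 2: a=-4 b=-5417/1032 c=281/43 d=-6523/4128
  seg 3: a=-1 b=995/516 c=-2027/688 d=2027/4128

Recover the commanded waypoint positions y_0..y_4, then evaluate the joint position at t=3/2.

y_0 = S_0(0) = a_0 = -4
y_1 = S_1(0) = a_1 = 4
y_2 = S_2(0) = a_2 = -4
y_3 = S_3(0) = a_3 = -1
y_4 = S_3(2) = -5
t_q=3/2 is in segment 0 (τ=3/2); S_0(τ)=14913/2752

y_0=-4 y_1=4 y_2=-4 y_3=-1 y_4=-5
S(3/2) = 14913/2752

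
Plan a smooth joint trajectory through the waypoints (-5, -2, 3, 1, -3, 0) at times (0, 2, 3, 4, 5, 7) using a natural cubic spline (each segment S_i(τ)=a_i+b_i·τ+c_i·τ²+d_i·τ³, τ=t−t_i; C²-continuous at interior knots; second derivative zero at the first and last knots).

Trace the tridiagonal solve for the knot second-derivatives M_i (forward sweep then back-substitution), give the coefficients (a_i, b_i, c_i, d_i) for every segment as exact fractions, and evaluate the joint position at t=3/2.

Δ: Δ0=3/2, Δ1=5, Δ2=-2, Δ3=-4, Δ4=3/2
row 1: diag=6, rhs=21; c'=1/6, d'=7/2
row 2: denom=4−1·1/6=23/6; d'=(-42−1·7/2)/(23/6)=-273/23
row 3: denom=4−1·6/23=86/23; d'=(-12−1·-273/23)/(86/23)=-3/86
row 4: denom=6−1·23/86=493/86; d'=(33−1·-3/86)/(493/86)=2841/493
back: M4=2841/493
back: M3=-3/86−23/86·2841/493=-777/493
back: M2=-273/23−6/23·-777/493=-5649/493
back: M1=7/2−1/6·-5649/493=2667/493
M: M0=0, M1=2667/493, M2=-5649/493, M3=-777/493, M4=2841/493, M5=0
seg 0: a=-5, c=M0/2=0, d=(M1−M0)/(6·2)=889/1972, b=Δ0−h0·(2M0+M1)/6=-299/986
seg 1: a=-2, c=M1/2=2667/986, d=(M2−M1)/(6·1)=-1386/493, b=Δ1−h1·(2M1+M2)/6=5035/986
seg 2: a=3, c=M2/2=-5649/986, d=(M3−M2)/(6·1)=28/17, b=Δ2−h2·(2M2+M3)/6=2053/986
seg 3: a=1, c=M3/2=-777/986, d=(M4−M3)/(6·1)=603/493, b=Δ3−h3·(2M3+M4)/6=-4373/986
seg 4: a=-3, c=M4/2=2841/986, d=(M5−M4)/(6·2)=-947/1972, b=Δ4−h4·(2M4+M5)/6=-2309/986
t_q=3/2 → seg 0, τ=3/2; S=-5+-299/986·τ+0·τ²+889/1972·τ³=-62053/15776

  seg 0: a=-5 b=-299/986 c=0 d=889/1972
  seg 1: a=-2 b=5035/986 c=2667/986 d=-1386/493
  seg 2: a=3 b=2053/986 c=-5649/986 d=28/17
  seg 3: a=1 b=-4373/986 c=-777/986 d=603/493
  seg 4: a=-3 b=-2309/986 c=2841/986 d=-947/1972
S(3/2) = -62053/15776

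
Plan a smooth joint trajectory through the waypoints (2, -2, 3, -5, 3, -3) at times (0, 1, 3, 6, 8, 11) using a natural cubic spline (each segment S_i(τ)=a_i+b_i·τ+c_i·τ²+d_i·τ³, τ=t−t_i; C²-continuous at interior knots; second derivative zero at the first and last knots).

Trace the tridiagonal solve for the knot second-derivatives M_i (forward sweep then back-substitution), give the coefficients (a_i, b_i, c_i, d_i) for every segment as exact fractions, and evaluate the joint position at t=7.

Δ: Δ0=-4, Δ1=5/2, Δ2=-8/3, Δ3=4, Δ4=-2
row 1: diag=6, rhs=39; c'=1/3, d'=13/2
row 2: denom=10−2·1/3=28/3; d'=(-31−2·13/2)/(28/3)=-33/7
row 3: denom=10−3·9/28=253/28; d'=(40−3·-33/7)/(253/28)=1516/253
row 4: denom=10−2·56/253=2418/253; d'=(-36−2·1516/253)/(2418/253)=-6070/1209
back: M4=-6070/1209
back: M3=1516/253−56/253·-6070/1209=8588/1209
back: M2=-33/7−9/28·8588/1209=-2820/403
back: M1=13/2−1/3·-2820/403=7119/806
M: M0=0, M1=7119/806, M2=-2820/403, M3=8588/1209, M4=-6070/1209, M5=0
seg 0: a=2, c=M0/2=0, d=(M1−M0)/(6·1)=2373/1612, b=Δ0−h0·(2M0+M1)/6=-8821/1612
seg 1: a=-2, c=M1/2=7119/1612, d=(M2−M1)/(6·2)=-4253/3224, b=Δ1−h1·(2M1+M2)/6=-851/806
seg 2: a=3, c=M2/2=-1410/403, d=(M3−M2)/(6·3)=8524/10881, b=Δ2−h2·(2M2+M3)/6=314/403
seg 3: a=-5, c=M3/2=4294/1209, d=(M4−M3)/(6·2)=-2443/2418, b=Δ3−h3·(2M3+M4)/6=378/403
seg 4: a=3, c=M4/2=-3035/1209, d=(M5−M4)/(6·3)=3035/10881, b=Δ4−h4·(2M4+M5)/6=3652/1209
t_q=7 → seg 3, τ=1; S=-5+378/403·τ+4294/1209·τ²+-2443/2418·τ³=-3677/2418

  seg 0: a=2 b=-8821/1612 c=0 d=2373/1612
  seg 1: a=-2 b=-851/806 c=7119/1612 d=-4253/3224
  seg 2: a=3 b=314/403 c=-1410/403 d=8524/10881
  seg 3: a=-5 b=378/403 c=4294/1209 d=-2443/2418
  seg 4: a=3 b=3652/1209 c=-3035/1209 d=3035/10881
S(7) = -3677/2418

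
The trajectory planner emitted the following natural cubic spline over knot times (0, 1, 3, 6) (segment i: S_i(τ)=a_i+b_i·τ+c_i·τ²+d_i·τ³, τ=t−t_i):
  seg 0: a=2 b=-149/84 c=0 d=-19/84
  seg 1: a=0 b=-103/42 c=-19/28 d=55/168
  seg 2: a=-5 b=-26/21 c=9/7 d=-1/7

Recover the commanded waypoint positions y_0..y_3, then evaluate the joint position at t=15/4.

y_0 = S_0(0) = a_0 = 2
y_1 = S_1(0) = a_1 = 0
y_2 = S_2(0) = a_2 = -5
y_3 = S_2(3) = -1
t_q=15/4 is in segment 2 (τ=3/4); S_2(τ)=-337/64

y_0=2 y_1=0 y_2=-5 y_3=-1
S(15/4) = -337/64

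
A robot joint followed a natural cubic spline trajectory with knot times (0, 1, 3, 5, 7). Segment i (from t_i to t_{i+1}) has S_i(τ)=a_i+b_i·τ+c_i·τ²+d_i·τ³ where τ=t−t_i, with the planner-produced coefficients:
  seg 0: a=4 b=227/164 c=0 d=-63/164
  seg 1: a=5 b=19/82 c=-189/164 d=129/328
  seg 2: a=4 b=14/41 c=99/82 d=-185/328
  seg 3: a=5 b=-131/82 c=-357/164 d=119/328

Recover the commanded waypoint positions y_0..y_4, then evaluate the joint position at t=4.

y_0 = S_0(0) = a_0 = 4
y_1 = S_1(0) = a_1 = 5
y_2 = S_2(0) = a_2 = 4
y_3 = S_3(0) = a_3 = 5
y_4 = S_3(2) = -4
t_q=4 is in segment 2 (τ=1); S_2(τ)=1635/328

y_0=4 y_1=5 y_2=4 y_3=5 y_4=-4
S(4) = 1635/328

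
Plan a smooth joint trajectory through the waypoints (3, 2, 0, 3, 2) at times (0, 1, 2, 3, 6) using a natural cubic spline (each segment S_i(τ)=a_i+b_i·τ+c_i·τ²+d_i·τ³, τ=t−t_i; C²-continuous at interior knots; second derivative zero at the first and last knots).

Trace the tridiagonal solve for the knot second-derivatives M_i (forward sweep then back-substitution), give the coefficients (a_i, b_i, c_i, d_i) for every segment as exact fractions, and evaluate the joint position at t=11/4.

Δ: Δ0=-1, Δ1=-2, Δ2=3, Δ3=-1/3
row 1: diag=4, rhs=-6; c'=1/4, d'=-3/2
row 2: denom=4−1·1/4=15/4; d'=(30−1·-3/2)/(15/4)=42/5
row 3: denom=8−1·4/15=116/15; d'=(-20−1·42/5)/(116/15)=-213/58
back: M3=-213/58
back: M2=42/5−4/15·-213/58=272/29
back: M1=-3/2−1/4·272/29=-223/58
M: M0=0, M1=-223/58, M2=272/29, M3=-213/58, M4=0
seg 0: a=3, c=M0/2=0, d=(M1−M0)/(6·1)=-223/348, b=Δ0−h0·(2M0+M1)/6=-125/348
seg 1: a=2, c=M1/2=-223/116, d=(M2−M1)/(6·1)=767/348, b=Δ1−h1·(2M1+M2)/6=-397/174
seg 2: a=0, c=M2/2=136/29, d=(M3−M2)/(6·1)=-757/348, b=Δ2−h2·(2M2+M3)/6=169/348
seg 3: a=3, c=M3/2=-213/116, d=(M4−M3)/(6·3)=71/348, b=Δ3−h3·(2M3+M4)/6=581/174
t_q=11/4 → seg 2, τ=3/4; S=0+169/348·τ+136/29·τ²+-757/348·τ³=15475/7424

  seg 0: a=3 b=-125/348 c=0 d=-223/348
  seg 1: a=2 b=-397/174 c=-223/116 d=767/348
  seg 2: a=0 b=169/348 c=136/29 d=-757/348
  seg 3: a=3 b=581/174 c=-213/116 d=71/348
S(11/4) = 15475/7424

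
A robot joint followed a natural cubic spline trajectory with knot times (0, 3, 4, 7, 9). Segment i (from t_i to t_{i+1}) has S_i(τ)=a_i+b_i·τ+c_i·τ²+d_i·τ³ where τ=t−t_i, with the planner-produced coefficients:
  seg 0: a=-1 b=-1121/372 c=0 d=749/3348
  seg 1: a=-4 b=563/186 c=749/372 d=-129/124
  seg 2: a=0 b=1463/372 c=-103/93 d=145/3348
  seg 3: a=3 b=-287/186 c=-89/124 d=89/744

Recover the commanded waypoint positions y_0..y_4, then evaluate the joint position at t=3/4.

y_0 = S_0(0) = a_0 = -1
y_1 = S_1(0) = a_1 = -4
y_2 = S_2(0) = a_2 = 0
y_3 = S_3(0) = a_3 = 3
y_4 = S_3(2) = -2
t_q=3/4 is in segment 0 (τ=3/4); S_0(τ)=-25123/7936

y_0=-1 y_1=-4 y_2=0 y_3=3 y_4=-2
S(3/4) = -25123/7936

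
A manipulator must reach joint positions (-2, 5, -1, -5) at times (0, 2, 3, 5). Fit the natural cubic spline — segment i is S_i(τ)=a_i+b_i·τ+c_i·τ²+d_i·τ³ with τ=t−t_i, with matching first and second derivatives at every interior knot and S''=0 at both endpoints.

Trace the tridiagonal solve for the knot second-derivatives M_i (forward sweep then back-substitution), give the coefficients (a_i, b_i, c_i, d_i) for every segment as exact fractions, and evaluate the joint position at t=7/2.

  seg 0: a=-2 b=489/70 c=0 d=-61/70
  seg 1: a=5 b=-243/70 c=-183/35 d=27/10
  seg 2: a=-1 b=-204/35 c=201/70 d=-67/140
S(7/2) = -521/160

Δ: Δ0=7/2, Δ1=-6, Δ2=-2
row 1: diag=6, rhs=-57; c'=1/6, d'=-19/2
row 2: denom=6−1·1/6=35/6; d'=(24−1·-19/2)/(35/6)=201/35
back: M2=201/35
back: M1=-19/2−1/6·201/35=-366/35
M: M0=0, M1=-366/35, M2=201/35, M3=0
seg 0: a=-2, c=M0/2=0, d=(M1−M0)/(6·2)=-61/70, b=Δ0−h0·(2M0+M1)/6=489/70
seg 1: a=5, c=M1/2=-183/35, d=(M2−M1)/(6·1)=27/10, b=Δ1−h1·(2M1+M2)/6=-243/70
seg 2: a=-1, c=M2/2=201/70, d=(M3−M2)/(6·2)=-67/140, b=Δ2−h2·(2M2+M3)/6=-204/35
t_q=7/2 → seg 2, τ=1/2; S=-1+-204/35·τ+201/70·τ²+-67/140·τ³=-521/160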